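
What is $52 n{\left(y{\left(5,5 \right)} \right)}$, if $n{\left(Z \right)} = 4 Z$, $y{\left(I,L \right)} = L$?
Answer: $1040$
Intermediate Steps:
$52 n{\left(y{\left(5,5 \right)} \right)} = 52 \cdot 4 \cdot 5 = 52 \cdot 20 = 1040$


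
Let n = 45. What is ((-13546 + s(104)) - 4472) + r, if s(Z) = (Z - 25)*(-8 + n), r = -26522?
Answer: -41617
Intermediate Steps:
s(Z) = -925 + 37*Z (s(Z) = (Z - 25)*(-8 + 45) = (-25 + Z)*37 = -925 + 37*Z)
((-13546 + s(104)) - 4472) + r = ((-13546 + (-925 + 37*104)) - 4472) - 26522 = ((-13546 + (-925 + 3848)) - 4472) - 26522 = ((-13546 + 2923) - 4472) - 26522 = (-10623 - 4472) - 26522 = -15095 - 26522 = -41617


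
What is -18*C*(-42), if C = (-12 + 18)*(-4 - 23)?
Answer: -122472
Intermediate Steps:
C = -162 (C = 6*(-27) = -162)
-18*C*(-42) = -18*(-162)*(-42) = 2916*(-42) = -122472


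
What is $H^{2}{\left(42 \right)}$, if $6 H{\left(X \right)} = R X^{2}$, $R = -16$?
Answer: $22127616$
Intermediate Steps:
$H{\left(X \right)} = - \frac{8 X^{2}}{3}$ ($H{\left(X \right)} = \frac{\left(-16\right) X^{2}}{6} = - \frac{8 X^{2}}{3}$)
$H^{2}{\left(42 \right)} = \left(- \frac{8 \cdot 42^{2}}{3}\right)^{2} = \left(\left(- \frac{8}{3}\right) 1764\right)^{2} = \left(-4704\right)^{2} = 22127616$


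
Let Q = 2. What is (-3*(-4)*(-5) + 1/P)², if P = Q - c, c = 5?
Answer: 32761/9 ≈ 3640.1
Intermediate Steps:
P = -3 (P = 2 - 1*5 = 2 - 5 = -3)
(-3*(-4)*(-5) + 1/P)² = (-3*(-4)*(-5) + 1/(-3))² = (12*(-5) - ⅓)² = (-60 - ⅓)² = (-181/3)² = 32761/9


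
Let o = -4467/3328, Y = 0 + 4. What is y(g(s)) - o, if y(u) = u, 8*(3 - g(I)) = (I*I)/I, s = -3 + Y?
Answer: 14035/3328 ≈ 4.2172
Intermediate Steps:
Y = 4
s = 1 (s = -3 + 4 = 1)
g(I) = 3 - I/8 (g(I) = 3 - I*I/(8*I) = 3 - I²/(8*I) = 3 - I/8)
o = -4467/3328 (o = -4467*1/3328 = -4467/3328 ≈ -1.3422)
y(g(s)) - o = (3 - ⅛*1) - 1*(-4467/3328) = (3 - ⅛) + 4467/3328 = 23/8 + 4467/3328 = 14035/3328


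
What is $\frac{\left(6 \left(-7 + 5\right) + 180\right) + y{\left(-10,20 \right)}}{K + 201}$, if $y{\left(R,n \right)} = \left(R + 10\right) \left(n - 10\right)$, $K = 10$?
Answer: $\frac{168}{211} \approx 0.79621$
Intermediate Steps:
$y{\left(R,n \right)} = \left(-10 + n\right) \left(10 + R\right)$ ($y{\left(R,n \right)} = \left(10 + R\right) \left(-10 + n\right) = \left(-10 + n\right) \left(10 + R\right)$)
$\frac{\left(6 \left(-7 + 5\right) + 180\right) + y{\left(-10,20 \right)}}{K + 201} = \frac{\left(6 \left(-7 + 5\right) + 180\right) - 0}{10 + 201} = \frac{\left(6 \left(-2\right) + 180\right) + \left(-100 + 100 + 200 - 200\right)}{211} = \left(\left(-12 + 180\right) + 0\right) \frac{1}{211} = \left(168 + 0\right) \frac{1}{211} = 168 \cdot \frac{1}{211} = \frac{168}{211}$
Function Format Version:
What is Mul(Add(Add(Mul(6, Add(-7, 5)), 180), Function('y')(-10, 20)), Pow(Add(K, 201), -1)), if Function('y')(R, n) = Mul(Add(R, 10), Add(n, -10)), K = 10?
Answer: Rational(168, 211) ≈ 0.79621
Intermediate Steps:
Function('y')(R, n) = Mul(Add(-10, n), Add(10, R)) (Function('y')(R, n) = Mul(Add(10, R), Add(-10, n)) = Mul(Add(-10, n), Add(10, R)))
Mul(Add(Add(Mul(6, Add(-7, 5)), 180), Function('y')(-10, 20)), Pow(Add(K, 201), -1)) = Mul(Add(Add(Mul(6, Add(-7, 5)), 180), Add(-100, Mul(-10, -10), Mul(10, 20), Mul(-10, 20))), Pow(Add(10, 201), -1)) = Mul(Add(Add(Mul(6, -2), 180), Add(-100, 100, 200, -200)), Pow(211, -1)) = Mul(Add(Add(-12, 180), 0), Rational(1, 211)) = Mul(Add(168, 0), Rational(1, 211)) = Mul(168, Rational(1, 211)) = Rational(168, 211)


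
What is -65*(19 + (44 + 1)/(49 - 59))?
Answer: -1885/2 ≈ -942.50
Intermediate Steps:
-65*(19 + (44 + 1)/(49 - 59)) = -65*(19 + 45/(-10)) = -65*(19 + 45*(-1/10)) = -65*(19 - 9/2) = -65*29/2 = -1885/2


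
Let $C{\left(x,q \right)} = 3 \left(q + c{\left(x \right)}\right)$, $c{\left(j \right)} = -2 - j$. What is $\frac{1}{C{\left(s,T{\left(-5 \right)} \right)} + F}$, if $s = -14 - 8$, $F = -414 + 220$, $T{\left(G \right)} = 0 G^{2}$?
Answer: $- \frac{1}{134} \approx -0.0074627$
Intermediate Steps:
$T{\left(G \right)} = 0$
$F = -194$
$s = -22$ ($s = -14 - 8 = -22$)
$C{\left(x,q \right)} = -6 - 3 x + 3 q$ ($C{\left(x,q \right)} = 3 \left(q - \left(2 + x\right)\right) = 3 \left(-2 + q - x\right) = -6 - 3 x + 3 q$)
$\frac{1}{C{\left(s,T{\left(-5 \right)} \right)} + F} = \frac{1}{\left(-6 - -66 + 3 \cdot 0\right) - 194} = \frac{1}{\left(-6 + 66 + 0\right) - 194} = \frac{1}{60 - 194} = \frac{1}{-134} = - \frac{1}{134}$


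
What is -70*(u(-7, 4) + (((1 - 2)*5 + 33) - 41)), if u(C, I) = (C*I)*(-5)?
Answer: -8890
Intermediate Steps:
u(C, I) = -5*C*I
-70*(u(-7, 4) + (((1 - 2)*5 + 33) - 41)) = -70*(-5*(-7)*4 + (((1 - 2)*5 + 33) - 41)) = -70*(140 + ((-1*5 + 33) - 41)) = -70*(140 + ((-5 + 33) - 41)) = -70*(140 + (28 - 41)) = -70*(140 - 13) = -70*127 = -8890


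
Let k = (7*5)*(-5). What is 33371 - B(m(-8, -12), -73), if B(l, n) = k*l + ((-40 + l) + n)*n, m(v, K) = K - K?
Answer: 25122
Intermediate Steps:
k = -175 (k = 35*(-5) = -175)
m(v, K) = 0
B(l, n) = -175*l + n*(-40 + l + n) (B(l, n) = -175*l + ((-40 + l) + n)*n = -175*l + (-40 + l + n)*n = -175*l + n*(-40 + l + n))
33371 - B(m(-8, -12), -73) = 33371 - ((-73)² - 175*0 - 40*(-73) + 0*(-73)) = 33371 - (5329 + 0 + 2920 + 0) = 33371 - 1*8249 = 33371 - 8249 = 25122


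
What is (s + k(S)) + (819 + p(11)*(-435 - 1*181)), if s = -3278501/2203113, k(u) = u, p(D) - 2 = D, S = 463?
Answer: -14821416539/2203113 ≈ -6727.5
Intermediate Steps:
p(D) = 2 + D
s = -3278501/2203113 (s = -3278501*1/2203113 = -3278501/2203113 ≈ -1.4881)
(s + k(S)) + (819 + p(11)*(-435 - 1*181)) = (-3278501/2203113 + 463) + (819 + (2 + 11)*(-435 - 1*181)) = 1016762818/2203113 + (819 + 13*(-435 - 181)) = 1016762818/2203113 + (819 + 13*(-616)) = 1016762818/2203113 + (819 - 8008) = 1016762818/2203113 - 7189 = -14821416539/2203113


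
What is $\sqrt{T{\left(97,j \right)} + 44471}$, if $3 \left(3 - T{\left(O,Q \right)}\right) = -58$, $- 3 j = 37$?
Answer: $\frac{2 \sqrt{100110}}{3} \approx 210.93$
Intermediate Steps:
$j = - \frac{37}{3}$ ($j = \left(- \frac{1}{3}\right) 37 = - \frac{37}{3} \approx -12.333$)
$T{\left(O,Q \right)} = \frac{67}{3}$ ($T{\left(O,Q \right)} = 3 - - \frac{58}{3} = 3 + \frac{58}{3} = \frac{67}{3}$)
$\sqrt{T{\left(97,j \right)} + 44471} = \sqrt{\frac{67}{3} + 44471} = \sqrt{\frac{133480}{3}} = \frac{2 \sqrt{100110}}{3}$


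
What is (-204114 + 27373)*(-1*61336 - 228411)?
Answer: 51210174527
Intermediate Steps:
(-204114 + 27373)*(-1*61336 - 228411) = -176741*(-61336 - 228411) = -176741*(-289747) = 51210174527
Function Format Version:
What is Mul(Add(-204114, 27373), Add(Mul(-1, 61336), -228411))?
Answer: 51210174527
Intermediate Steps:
Mul(Add(-204114, 27373), Add(Mul(-1, 61336), -228411)) = Mul(-176741, Add(-61336, -228411)) = Mul(-176741, -289747) = 51210174527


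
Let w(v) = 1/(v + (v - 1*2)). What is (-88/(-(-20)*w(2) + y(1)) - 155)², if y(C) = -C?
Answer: 2199289/81 ≈ 27152.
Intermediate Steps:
w(v) = 1/(-2 + 2*v) (w(v) = 1/(v + (v - 2)) = 1/(v + (-2 + v)) = 1/(-2 + 2*v))
(-88/(-(-20)*w(2) + y(1)) - 155)² = (-88/(-(-20)*1/(2*(-1 + 2)) - 1*1) - 155)² = (-88/(-(-20)*(½)/1 - 1) - 155)² = (-88/(-(-20)*(½)*1 - 1) - 155)² = (-88/(-(-20)/2 - 1) - 155)² = (-88/(-5*(-2) - 1) - 155)² = (-88/(10 - 1) - 155)² = (-88/9 - 155)² = (-1483/9)² = 2199289/81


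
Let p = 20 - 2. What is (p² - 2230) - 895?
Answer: -2801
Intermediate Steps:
p = 18
(p² - 2230) - 895 = (18² - 2230) - 895 = (324 - 2230) - 895 = -1906 - 895 = -2801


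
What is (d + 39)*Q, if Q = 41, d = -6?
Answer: 1353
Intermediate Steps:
(d + 39)*Q = (-6 + 39)*41 = 33*41 = 1353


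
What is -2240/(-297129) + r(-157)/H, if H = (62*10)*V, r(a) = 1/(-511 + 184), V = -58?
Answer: 1254298949/166376959080 ≈ 0.0075389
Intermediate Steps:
r(a) = -1/327 (r(a) = 1/(-327) = -1/327)
H = -35960 (H = (62*10)*(-58) = 620*(-58) = -35960)
-2240/(-297129) + r(-157)/H = -2240/(-297129) - 1/327/(-35960) = -2240*(-1/297129) - 1/327*(-1/35960) = 320/42447 + 1/11758920 = 1254298949/166376959080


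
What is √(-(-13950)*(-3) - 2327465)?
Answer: I*√2369315 ≈ 1539.3*I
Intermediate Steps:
√(-(-13950)*(-3) - 2327465) = √(-1395*30 - 2327465) = √(-41850 - 2327465) = √(-2369315) = I*√2369315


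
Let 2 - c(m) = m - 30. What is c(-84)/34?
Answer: 58/17 ≈ 3.4118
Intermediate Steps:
c(m) = 32 - m (c(m) = 2 - (m - 30) = 2 - (-30 + m) = 2 + (30 - m) = 32 - m)
c(-84)/34 = (32 - 1*(-84))/34 = (32 + 84)*(1/34) = 116*(1/34) = 58/17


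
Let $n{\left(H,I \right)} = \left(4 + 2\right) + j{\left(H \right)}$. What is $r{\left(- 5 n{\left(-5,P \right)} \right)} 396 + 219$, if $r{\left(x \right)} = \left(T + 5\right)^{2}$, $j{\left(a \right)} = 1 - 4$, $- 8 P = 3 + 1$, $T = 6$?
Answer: $48135$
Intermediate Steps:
$P = - \frac{1}{2}$ ($P = - \frac{3 + 1}{8} = \left(- \frac{1}{8}\right) 4 = - \frac{1}{2} \approx -0.5$)
$j{\left(a \right)} = -3$
$n{\left(H,I \right)} = 3$ ($n{\left(H,I \right)} = \left(4 + 2\right) - 3 = 6 - 3 = 3$)
$r{\left(x \right)} = 121$ ($r{\left(x \right)} = \left(6 + 5\right)^{2} = 11^{2} = 121$)
$r{\left(- 5 n{\left(-5,P \right)} \right)} 396 + 219 = 121 \cdot 396 + 219 = 47916 + 219 = 48135$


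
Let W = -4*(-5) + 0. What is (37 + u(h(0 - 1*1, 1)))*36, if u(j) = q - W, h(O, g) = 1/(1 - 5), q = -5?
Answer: 432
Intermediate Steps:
h(O, g) = -1/4 (h(O, g) = 1/(-4) = -1/4)
W = 20 (W = 20 + 0 = 20)
u(j) = -25 (u(j) = -5 - 1*20 = -5 - 20 = -25)
(37 + u(h(0 - 1*1, 1)))*36 = (37 - 25)*36 = 12*36 = 432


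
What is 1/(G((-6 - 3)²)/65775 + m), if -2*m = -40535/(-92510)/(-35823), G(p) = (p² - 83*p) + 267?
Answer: 528430088220/846791749 ≈ 624.04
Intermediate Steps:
G(p) = 267 + p² - 83*p
m = 737/120508572 (m = -(-40535/(-92510))/(2*(-35823)) = -(-40535*(-1/92510))*(-1)/(2*35823) = -737*(-1)/(3364*35823) = -½*(-737/60254286) = 737/120508572 ≈ 6.1157e-6)
1/(G((-6 - 3)²)/65775 + m) = 1/((267 + ((-6 - 3)²)² - 83*(-6 - 3)²)/65775 + 737/120508572) = 1/((267 + ((-9)²)² - 83*(-9)²)*(1/65775) + 737/120508572) = 1/((267 + 81² - 83*81)*(1/65775) + 737/120508572) = 1/((267 + 6561 - 6723)*(1/65775) + 737/120508572) = 1/(105*(1/65775) + 737/120508572) = 1/(7/4385 + 737/120508572) = 1/(846791749/528430088220) = 528430088220/846791749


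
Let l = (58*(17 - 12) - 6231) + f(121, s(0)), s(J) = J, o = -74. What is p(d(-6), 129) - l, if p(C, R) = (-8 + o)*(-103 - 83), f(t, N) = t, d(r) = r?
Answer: 21072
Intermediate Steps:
p(C, R) = 15252 (p(C, R) = (-8 - 74)*(-103 - 83) = -82*(-186) = 15252)
l = -5820 (l = (58*(17 - 12) - 6231) + 121 = (58*5 - 6231) + 121 = (290 - 6231) + 121 = -5941 + 121 = -5820)
p(d(-6), 129) - l = 15252 - 1*(-5820) = 15252 + 5820 = 21072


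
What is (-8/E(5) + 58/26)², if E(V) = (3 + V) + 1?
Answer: 24649/13689 ≈ 1.8006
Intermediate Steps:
E(V) = 4 + V
(-8/E(5) + 58/26)² = (-8/(4 + 5) + 58/26)² = (-8/9 + 58*(1/26))² = (-8*⅑ + 29/13)² = (-8/9 + 29/13)² = (157/117)² = 24649/13689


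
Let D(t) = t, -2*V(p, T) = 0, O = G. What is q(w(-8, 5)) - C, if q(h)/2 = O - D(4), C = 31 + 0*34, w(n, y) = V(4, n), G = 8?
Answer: -23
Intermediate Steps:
O = 8
V(p, T) = 0 (V(p, T) = -½*0 = 0)
w(n, y) = 0
C = 31 (C = 31 + 0 = 31)
q(h) = 8 (q(h) = 2*(8 - 1*4) = 2*(8 - 4) = 2*4 = 8)
q(w(-8, 5)) - C = 8 - 1*31 = 8 - 31 = -23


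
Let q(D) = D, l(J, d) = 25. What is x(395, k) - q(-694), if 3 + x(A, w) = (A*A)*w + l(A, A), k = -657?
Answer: -102507709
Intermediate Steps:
x(A, w) = 22 + w*A² (x(A, w) = -3 + ((A*A)*w + 25) = -3 + (A²*w + 25) = -3 + (w*A² + 25) = -3 + (25 + w*A²) = 22 + w*A²)
x(395, k) - q(-694) = (22 - 657*395²) - 1*(-694) = (22 - 657*156025) + 694 = (22 - 102508425) + 694 = -102508403 + 694 = -102507709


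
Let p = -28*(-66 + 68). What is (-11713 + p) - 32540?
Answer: -44309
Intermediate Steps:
p = -56 (p = -28*2 = -56)
(-11713 + p) - 32540 = (-11713 - 56) - 32540 = -11769 - 32540 = -44309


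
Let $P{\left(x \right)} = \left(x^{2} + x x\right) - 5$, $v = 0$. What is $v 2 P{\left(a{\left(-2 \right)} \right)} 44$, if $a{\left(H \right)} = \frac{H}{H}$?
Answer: $0$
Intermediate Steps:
$a{\left(H \right)} = 1$
$P{\left(x \right)} = -5 + 2 x^{2}$ ($P{\left(x \right)} = \left(x^{2} + x^{2}\right) - 5 = 2 x^{2} - 5 = -5 + 2 x^{2}$)
$v 2 P{\left(a{\left(-2 \right)} \right)} 44 = 0 \cdot 2 \left(-5 + 2 \cdot 1^{2}\right) 44 = 0 \left(-5 + 2 \cdot 1\right) 44 = 0 \left(-5 + 2\right) 44 = 0 \left(-3\right) 44 = 0 \cdot 44 = 0$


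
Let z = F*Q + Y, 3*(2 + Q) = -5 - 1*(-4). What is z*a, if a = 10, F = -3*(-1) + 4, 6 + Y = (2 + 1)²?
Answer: -400/3 ≈ -133.33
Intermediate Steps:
Q = -7/3 (Q = -2 + (-5 - 1*(-4))/3 = -2 + (-5 + 4)/3 = -2 + (⅓)*(-1) = -2 - ⅓ = -7/3 ≈ -2.3333)
Y = 3 (Y = -6 + (2 + 1)² = -6 + 3² = -6 + 9 = 3)
F = 7 (F = 3 + 4 = 7)
z = -40/3 (z = 7*(-7/3) + 3 = -49/3 + 3 = -40/3 ≈ -13.333)
z*a = -40/3*10 = -400/3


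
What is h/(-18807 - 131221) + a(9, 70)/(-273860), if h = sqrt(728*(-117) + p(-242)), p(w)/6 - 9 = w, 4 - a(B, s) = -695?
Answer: -699/273860 - I*sqrt(86574)/150028 ≈ -0.0025524 - 0.0019612*I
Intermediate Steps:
a(B, s) = 699 (a(B, s) = 4 - 1*(-695) = 4 + 695 = 699)
p(w) = 54 + 6*w
h = I*sqrt(86574) (h = sqrt(728*(-117) + (54 + 6*(-242))) = sqrt(-85176 + (54 - 1452)) = sqrt(-85176 - 1398) = sqrt(-86574) = I*sqrt(86574) ≈ 294.23*I)
h/(-18807 - 131221) + a(9, 70)/(-273860) = (I*sqrt(86574))/(-18807 - 131221) + 699/(-273860) = (I*sqrt(86574))/(-150028) + 699*(-1/273860) = (I*sqrt(86574))*(-1/150028) - 699/273860 = -I*sqrt(86574)/150028 - 699/273860 = -699/273860 - I*sqrt(86574)/150028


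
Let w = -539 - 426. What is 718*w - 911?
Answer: -693781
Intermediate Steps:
w = -965
718*w - 911 = 718*(-965) - 911 = -692870 - 911 = -693781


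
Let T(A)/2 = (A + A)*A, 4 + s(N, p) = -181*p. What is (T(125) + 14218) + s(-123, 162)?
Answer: 47392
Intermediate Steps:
s(N, p) = -4 - 181*p
T(A) = 4*A² (T(A) = 2*((A + A)*A) = 2*((2*A)*A) = 2*(2*A²) = 4*A²)
(T(125) + 14218) + s(-123, 162) = (4*125² + 14218) + (-4 - 181*162) = (4*15625 + 14218) + (-4 - 29322) = (62500 + 14218) - 29326 = 76718 - 29326 = 47392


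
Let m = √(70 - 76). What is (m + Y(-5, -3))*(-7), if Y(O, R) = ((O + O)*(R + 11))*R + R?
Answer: -1659 - 7*I*√6 ≈ -1659.0 - 17.146*I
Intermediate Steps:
m = I*√6 (m = √(-6) = I*√6 ≈ 2.4495*I)
Y(O, R) = R + 2*O*R*(11 + R) (Y(O, R) = ((2*O)*(11 + R))*R + R = (2*O*(11 + R))*R + R = 2*O*R*(11 + R) + R = R + 2*O*R*(11 + R))
(m + Y(-5, -3))*(-7) = (I*√6 - 3*(1 + 22*(-5) + 2*(-5)*(-3)))*(-7) = (I*√6 - 3*(1 - 110 + 30))*(-7) = (I*√6 - 3*(-79))*(-7) = (I*√6 + 237)*(-7) = (237 + I*√6)*(-7) = -1659 - 7*I*√6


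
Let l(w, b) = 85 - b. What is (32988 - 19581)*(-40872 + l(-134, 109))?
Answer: -548292672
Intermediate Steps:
(32988 - 19581)*(-40872 + l(-134, 109)) = (32988 - 19581)*(-40872 + (85 - 1*109)) = 13407*(-40872 + (85 - 109)) = 13407*(-40872 - 24) = 13407*(-40896) = -548292672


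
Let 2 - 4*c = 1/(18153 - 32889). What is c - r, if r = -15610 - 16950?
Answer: 1919246113/58944 ≈ 32561.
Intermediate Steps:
r = -32560
c = 29473/58944 (c = ½ - 1/(4*(18153 - 32889)) = ½ - ¼/(-14736) = ½ - ¼*(-1/14736) = ½ + 1/58944 = 29473/58944 ≈ 0.50002)
c - r = 29473/58944 - 1*(-32560) = 29473/58944 + 32560 = 1919246113/58944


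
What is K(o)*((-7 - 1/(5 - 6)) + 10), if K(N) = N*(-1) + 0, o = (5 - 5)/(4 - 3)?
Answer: 0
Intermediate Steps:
o = 0 (o = 0/1 = 0*1 = 0)
K(N) = -N (K(N) = -N + 0 = -N)
K(o)*((-7 - 1/(5 - 6)) + 10) = (-1*0)*((-7 - 1/(5 - 6)) + 10) = 0*((-7 - 1/(-1)) + 10) = 0*((-7 - 1*(-1)) + 10) = 0*((-7 + 1) + 10) = 0*(-6 + 10) = 0*4 = 0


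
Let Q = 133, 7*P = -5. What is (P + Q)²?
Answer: 857476/49 ≈ 17500.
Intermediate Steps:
P = -5/7 (P = (⅐)*(-5) = -5/7 ≈ -0.71429)
(P + Q)² = (-5/7 + 133)² = (926/7)² = 857476/49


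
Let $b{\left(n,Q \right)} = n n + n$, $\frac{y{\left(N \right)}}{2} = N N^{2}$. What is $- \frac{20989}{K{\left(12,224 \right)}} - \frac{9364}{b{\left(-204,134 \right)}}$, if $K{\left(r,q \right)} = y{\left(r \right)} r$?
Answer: $- \frac{104795023}{143119872} \approx -0.73222$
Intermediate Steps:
$y{\left(N \right)} = 2 N^{3}$ ($y{\left(N \right)} = 2 N N^{2} = 2 N^{3}$)
$b{\left(n,Q \right)} = n + n^{2}$ ($b{\left(n,Q \right)} = n^{2} + n = n + n^{2}$)
$K{\left(r,q \right)} = 2 r^{4}$ ($K{\left(r,q \right)} = 2 r^{3} r = 2 r^{4}$)
$- \frac{20989}{K{\left(12,224 \right)}} - \frac{9364}{b{\left(-204,134 \right)}} = - \frac{20989}{2 \cdot 12^{4}} - \frac{9364}{\left(-204\right) \left(1 - 204\right)} = - \frac{20989}{2 \cdot 20736} - \frac{9364}{\left(-204\right) \left(-203\right)} = - \frac{20989}{41472} - \frac{9364}{41412} = \left(-20989\right) \frac{1}{41472} - \frac{2341}{10353} = - \frac{20989}{41472} - \frac{2341}{10353} = - \frac{104795023}{143119872}$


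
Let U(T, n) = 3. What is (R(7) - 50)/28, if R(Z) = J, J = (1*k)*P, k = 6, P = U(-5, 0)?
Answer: -8/7 ≈ -1.1429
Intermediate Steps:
P = 3
J = 18 (J = (1*6)*3 = 6*3 = 18)
R(Z) = 18
(R(7) - 50)/28 = (18 - 50)/28 = -32*1/28 = -8/7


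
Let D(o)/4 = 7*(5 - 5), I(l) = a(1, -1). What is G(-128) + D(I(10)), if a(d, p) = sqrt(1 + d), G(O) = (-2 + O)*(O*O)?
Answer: -2129920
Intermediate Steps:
G(O) = O**2*(-2 + O) (G(O) = (-2 + O)*O**2 = O**2*(-2 + O))
I(l) = sqrt(2) (I(l) = sqrt(1 + 1) = sqrt(2))
D(o) = 0 (D(o) = 4*(7*(5 - 5)) = 4*(7*0) = 4*0 = 0)
G(-128) + D(I(10)) = (-128)**2*(-2 - 128) + 0 = 16384*(-130) + 0 = -2129920 + 0 = -2129920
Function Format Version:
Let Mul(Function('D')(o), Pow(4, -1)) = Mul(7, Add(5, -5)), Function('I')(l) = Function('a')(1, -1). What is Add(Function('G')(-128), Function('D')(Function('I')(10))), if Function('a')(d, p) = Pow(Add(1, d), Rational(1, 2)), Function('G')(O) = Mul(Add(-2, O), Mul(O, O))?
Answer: -2129920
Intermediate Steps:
Function('G')(O) = Mul(Pow(O, 2), Add(-2, O)) (Function('G')(O) = Mul(Add(-2, O), Pow(O, 2)) = Mul(Pow(O, 2), Add(-2, O)))
Function('I')(l) = Pow(2, Rational(1, 2)) (Function('I')(l) = Pow(Add(1, 1), Rational(1, 2)) = Pow(2, Rational(1, 2)))
Function('D')(o) = 0 (Function('D')(o) = Mul(4, Mul(7, Add(5, -5))) = Mul(4, Mul(7, 0)) = Mul(4, 0) = 0)
Add(Function('G')(-128), Function('D')(Function('I')(10))) = Add(Mul(Pow(-128, 2), Add(-2, -128)), 0) = Add(Mul(16384, -130), 0) = Add(-2129920, 0) = -2129920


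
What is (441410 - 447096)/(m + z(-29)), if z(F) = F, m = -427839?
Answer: 2843/213934 ≈ 0.013289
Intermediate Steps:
(441410 - 447096)/(m + z(-29)) = (441410 - 447096)/(-427839 - 29) = -5686/(-427868) = -5686*(-1/427868) = 2843/213934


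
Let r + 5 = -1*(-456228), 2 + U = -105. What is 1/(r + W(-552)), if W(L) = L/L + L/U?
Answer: 107/48816520 ≈ 2.1919e-6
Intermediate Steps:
U = -107 (U = -2 - 105 = -107)
W(L) = 1 - L/107 (W(L) = L/L + L/(-107) = 1 + L*(-1/107) = 1 - L/107)
r = 456223 (r = -5 - 1*(-456228) = -5 + 456228 = 456223)
1/(r + W(-552)) = 1/(456223 + (1 - 1/107*(-552))) = 1/(456223 + (1 + 552/107)) = 1/(456223 + 659/107) = 1/(48816520/107) = 107/48816520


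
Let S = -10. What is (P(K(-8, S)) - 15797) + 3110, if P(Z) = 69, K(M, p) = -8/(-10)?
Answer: -12618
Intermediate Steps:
K(M, p) = ⅘ (K(M, p) = -8*(-⅒) = ⅘)
(P(K(-8, S)) - 15797) + 3110 = (69 - 15797) + 3110 = -15728 + 3110 = -12618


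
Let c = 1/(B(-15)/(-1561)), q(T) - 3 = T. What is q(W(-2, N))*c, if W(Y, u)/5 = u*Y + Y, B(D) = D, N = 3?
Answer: -57757/15 ≈ -3850.5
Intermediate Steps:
W(Y, u) = 5*Y + 5*Y*u (W(Y, u) = 5*(u*Y + Y) = 5*(Y*u + Y) = 5*(Y + Y*u) = 5*Y + 5*Y*u)
q(T) = 3 + T
c = 1561/15 (c = 1/(-15/(-1561)) = 1/(-15*(-1/1561)) = 1/(15/1561) = 1561/15 ≈ 104.07)
q(W(-2, N))*c = (3 + 5*(-2)*(1 + 3))*(1561/15) = (3 + 5*(-2)*4)*(1561/15) = (3 - 40)*(1561/15) = -37*1561/15 = -57757/15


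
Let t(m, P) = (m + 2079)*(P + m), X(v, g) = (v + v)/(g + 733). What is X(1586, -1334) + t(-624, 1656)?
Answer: 902434388/601 ≈ 1.5016e+6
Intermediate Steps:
X(v, g) = 2*v/(733 + g) (X(v, g) = (2*v)/(733 + g) = 2*v/(733 + g))
t(m, P) = (2079 + m)*(P + m)
X(1586, -1334) + t(-624, 1656) = 2*1586/(733 - 1334) + ((-624)² + 2079*1656 + 2079*(-624) + 1656*(-624)) = 2*1586/(-601) + (389376 + 3442824 - 1297296 - 1033344) = 2*1586*(-1/601) + 1501560 = -3172/601 + 1501560 = 902434388/601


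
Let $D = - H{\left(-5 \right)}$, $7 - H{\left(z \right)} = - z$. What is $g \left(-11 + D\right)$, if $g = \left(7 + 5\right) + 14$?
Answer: $-338$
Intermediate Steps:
$g = 26$ ($g = 12 + 14 = 26$)
$H{\left(z \right)} = 7 + z$ ($H{\left(z \right)} = 7 - - z = 7 + z$)
$D = -2$ ($D = - (7 - 5) = \left(-1\right) 2 = -2$)
$g \left(-11 + D\right) = 26 \left(-11 - 2\right) = 26 \left(-13\right) = -338$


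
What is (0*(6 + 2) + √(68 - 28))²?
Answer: 40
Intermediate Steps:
(0*(6 + 2) + √(68 - 28))² = (0*8 + √40)² = (0 + 2*√10)² = (2*√10)² = 40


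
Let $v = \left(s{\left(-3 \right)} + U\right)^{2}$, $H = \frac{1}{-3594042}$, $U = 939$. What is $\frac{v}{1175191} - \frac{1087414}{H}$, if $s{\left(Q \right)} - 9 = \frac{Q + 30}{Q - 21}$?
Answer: $\frac{293945285350079211537}{75212224} \approx 3.9082 \cdot 10^{12}$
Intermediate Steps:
$H = - \frac{1}{3594042} \approx -2.7824 \cdot 10^{-7}$
$s{\left(Q \right)} = 9 + \frac{30 + Q}{-21 + Q}$ ($s{\left(Q \right)} = 9 + \frac{Q + 30}{Q - 21} = 9 + \frac{30 + Q}{-21 + Q}$)
$v = \frac{57380625}{64}$ ($v = \left(\frac{-159 + 10 \left(-3\right)}{-21 - 3} + 939\right)^{2} = \left(\frac{-159 - 30}{-24} + 939\right)^{2} = \left(\left(- \frac{1}{24}\right) \left(-189\right) + 939\right)^{2} = \left(\frac{63}{8} + 939\right)^{2} = \left(\frac{7575}{8}\right)^{2} = \frac{57380625}{64} \approx 8.9657 \cdot 10^{5}$)
$\frac{v}{1175191} - \frac{1087414}{H} = \frac{57380625}{64 \cdot 1175191} - \frac{1087414}{- \frac{1}{3594042}} = \frac{57380625}{64} \cdot \frac{1}{1175191} - -3908211587388 = \frac{57380625}{75212224} + 3908211587388 = \frac{293945285350079211537}{75212224}$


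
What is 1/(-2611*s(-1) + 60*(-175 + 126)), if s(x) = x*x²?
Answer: -1/329 ≈ -0.0030395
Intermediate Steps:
s(x) = x³
1/(-2611*s(-1) + 60*(-175 + 126)) = 1/(-2611*(-1)³ + 60*(-175 + 126)) = 1/(-2611*(-1) + 60*(-49)) = 1/(2611 - 2940) = 1/(-329) = -1/329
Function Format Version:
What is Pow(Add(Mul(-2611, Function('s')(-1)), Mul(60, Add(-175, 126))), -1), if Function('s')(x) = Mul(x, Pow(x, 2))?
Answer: Rational(-1, 329) ≈ -0.0030395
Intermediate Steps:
Function('s')(x) = Pow(x, 3)
Pow(Add(Mul(-2611, Function('s')(-1)), Mul(60, Add(-175, 126))), -1) = Pow(Add(Mul(-2611, Pow(-1, 3)), Mul(60, Add(-175, 126))), -1) = Pow(Add(Mul(-2611, -1), Mul(60, -49)), -1) = Pow(Add(2611, -2940), -1) = Pow(-329, -1) = Rational(-1, 329)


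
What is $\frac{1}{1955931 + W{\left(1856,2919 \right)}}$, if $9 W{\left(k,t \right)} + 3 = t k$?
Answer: $\frac{3}{7673680} \approx 3.9095 \cdot 10^{-7}$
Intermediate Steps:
$W{\left(k,t \right)} = - \frac{1}{3} + \frac{k t}{9}$ ($W{\left(k,t \right)} = - \frac{1}{3} + \frac{t k}{9} = - \frac{1}{3} + \frac{k t}{9}$)
$\frac{1}{1955931 + W{\left(1856,2919 \right)}} = \frac{1}{1955931 - \left(\frac{1}{3} - \frac{1805888}{3}\right)} = \frac{1}{1955931 + \left(- \frac{1}{3} + \frac{1805888}{3}\right)} = \frac{1}{1955931 + \frac{1805887}{3}} = \frac{1}{\frac{7673680}{3}} = \frac{3}{7673680}$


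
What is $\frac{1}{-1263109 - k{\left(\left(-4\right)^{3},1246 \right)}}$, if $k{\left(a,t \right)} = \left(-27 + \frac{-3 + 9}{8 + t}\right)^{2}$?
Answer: $- \frac{43681}{55205696393} \approx -7.9124 \cdot 10^{-7}$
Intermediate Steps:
$k{\left(a,t \right)} = \left(-27 + \frac{6}{8 + t}\right)^{2}$
$\frac{1}{-1263109 - k{\left(\left(-4\right)^{3},1246 \right)}} = \frac{1}{-1263109 - \frac{9 \left(70 + 9 \cdot 1246\right)^{2}}{\left(8 + 1246\right)^{2}}} = \frac{1}{-1263109 - \frac{9 \left(70 + 11214\right)^{2}}{1572516}} = \frac{1}{-1263109 - 9 \cdot \frac{1}{1572516} \cdot 11284^{2}} = \frac{1}{-1263109 - 9 \cdot \frac{1}{1572516} \cdot 127328656} = \frac{1}{-1263109 - \frac{31832164}{43681}} = \frac{1}{- \frac{55205696393}{43681}} = - \frac{43681}{55205696393}$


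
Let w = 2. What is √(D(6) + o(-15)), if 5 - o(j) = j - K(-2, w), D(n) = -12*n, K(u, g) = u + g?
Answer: 2*I*√13 ≈ 7.2111*I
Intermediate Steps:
K(u, g) = g + u
o(j) = 5 - j (o(j) = 5 - (j - (2 - 2)) = 5 - (j - 1*0) = 5 - (j + 0) = 5 - j)
√(D(6) + o(-15)) = √(-12*6 + (5 - 1*(-15))) = √(-72 + (5 + 15)) = √(-72 + 20) = √(-52) = 2*I*√13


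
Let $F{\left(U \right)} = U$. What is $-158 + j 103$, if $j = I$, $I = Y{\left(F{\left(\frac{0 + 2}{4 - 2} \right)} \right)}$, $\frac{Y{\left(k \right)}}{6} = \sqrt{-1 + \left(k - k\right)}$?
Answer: $-158 + 618 i \approx -158.0 + 618.0 i$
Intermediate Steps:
$Y{\left(k \right)} = 6 i$ ($Y{\left(k \right)} = 6 \sqrt{-1 + \left(k - k\right)} = 6 \sqrt{-1 + 0} = 6 \sqrt{-1} = 6 i$)
$I = 6 i \approx 6.0 i$
$j = 6 i \approx 6.0 i$
$-158 + j 103 = -158 + 6 i 103 = -158 + 618 i$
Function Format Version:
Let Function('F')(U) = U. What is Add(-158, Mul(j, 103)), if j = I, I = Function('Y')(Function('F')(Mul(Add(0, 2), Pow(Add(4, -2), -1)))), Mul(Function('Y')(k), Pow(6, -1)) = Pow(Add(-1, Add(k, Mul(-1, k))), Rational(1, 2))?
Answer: Add(-158, Mul(618, I)) ≈ Add(-158.00, Mul(618.00, I))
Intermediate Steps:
Function('Y')(k) = Mul(6, I) (Function('Y')(k) = Mul(6, Pow(Add(-1, Add(k, Mul(-1, k))), Rational(1, 2))) = Mul(6, Pow(Add(-1, 0), Rational(1, 2))) = Mul(6, Pow(-1, Rational(1, 2))) = Mul(6, I))
I = Mul(6, I) ≈ Mul(6.0000, I)
j = Mul(6, I) ≈ Mul(6.0000, I)
Add(-158, Mul(j, 103)) = Add(-158, Mul(Mul(6, I), 103)) = Add(-158, Mul(618, I))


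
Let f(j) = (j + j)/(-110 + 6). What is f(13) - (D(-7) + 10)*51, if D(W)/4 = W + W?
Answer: 9383/4 ≈ 2345.8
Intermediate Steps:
D(W) = 8*W (D(W) = 4*(W + W) = 4*(2*W) = 8*W)
f(j) = -j/52 (f(j) = (2*j)/(-104) = (2*j)*(-1/104) = -j/52)
f(13) - (D(-7) + 10)*51 = -1/52*13 - (8*(-7) + 10)*51 = -1/4 - (-56 + 10)*51 = -1/4 - (-46)*51 = -1/4 - 1*(-2346) = -1/4 + 2346 = 9383/4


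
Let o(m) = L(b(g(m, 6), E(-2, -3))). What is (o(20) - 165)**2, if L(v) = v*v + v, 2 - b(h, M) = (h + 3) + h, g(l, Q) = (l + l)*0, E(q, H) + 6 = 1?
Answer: 27225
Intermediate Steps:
E(q, H) = -5 (E(q, H) = -6 + 1 = -5)
g(l, Q) = 0 (g(l, Q) = (2*l)*0 = 0)
b(h, M) = -1 - 2*h (b(h, M) = 2 - ((h + 3) + h) = 2 - ((3 + h) + h) = 2 - (3 + 2*h) = 2 + (-3 - 2*h) = -1 - 2*h)
L(v) = v + v**2 (L(v) = v**2 + v = v + v**2)
o(m) = 0 (o(m) = (-1 - 2*0)*(1 + (-1 - 2*0)) = (-1 + 0)*(1 + (-1 + 0)) = -(1 - 1) = -1*0 = 0)
(o(20) - 165)**2 = (0 - 165)**2 = (-165)**2 = 27225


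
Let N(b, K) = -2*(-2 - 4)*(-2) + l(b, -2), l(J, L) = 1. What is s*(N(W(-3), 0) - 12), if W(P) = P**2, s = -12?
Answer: 420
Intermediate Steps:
N(b, K) = -23 (N(b, K) = -2*(-2 - 4)*(-2) + 1 = -2*(-6)*(-2) + 1 = 12*(-2) + 1 = -24 + 1 = -23)
s*(N(W(-3), 0) - 12) = -12*(-23 - 12) = -12*(-35) = 420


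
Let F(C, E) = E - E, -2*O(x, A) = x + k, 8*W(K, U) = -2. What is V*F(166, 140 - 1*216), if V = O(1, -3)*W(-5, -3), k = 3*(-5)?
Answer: 0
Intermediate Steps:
k = -15
W(K, U) = -¼ (W(K, U) = (⅛)*(-2) = -¼)
O(x, A) = 15/2 - x/2 (O(x, A) = -(x - 15)/2 = -(-15 + x)/2 = 15/2 - x/2)
F(C, E) = 0
V = -7/4 (V = (15/2 - ½*1)*(-¼) = (15/2 - ½)*(-¼) = 7*(-¼) = -7/4 ≈ -1.7500)
V*F(166, 140 - 1*216) = -7/4*0 = 0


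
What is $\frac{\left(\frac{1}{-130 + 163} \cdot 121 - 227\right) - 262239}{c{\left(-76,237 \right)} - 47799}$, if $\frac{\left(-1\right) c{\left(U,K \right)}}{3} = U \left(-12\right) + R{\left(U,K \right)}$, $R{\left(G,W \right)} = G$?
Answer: $\frac{787387}{150921} \approx 5.2172$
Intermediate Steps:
$c{\left(U,K \right)} = 33 U$ ($c{\left(U,K \right)} = - 3 \left(U \left(-12\right) + U\right) = - 3 \left(- 12 U + U\right) = - 3 \left(- 11 U\right) = 33 U$)
$\frac{\left(\frac{1}{-130 + 163} \cdot 121 - 227\right) - 262239}{c{\left(-76,237 \right)} - 47799} = \frac{\left(\frac{1}{-130 + 163} \cdot 121 - 227\right) - 262239}{33 \left(-76\right) - 47799} = \frac{\left(\frac{1}{33} \cdot 121 - 227\right) - 262239}{-2508 - 47799} = \frac{\left(\frac{1}{33} \cdot 121 - 227\right) - 262239}{-50307} = \left(\left(\frac{11}{3} - 227\right) - 262239\right) \left(- \frac{1}{50307}\right) = \left(- \frac{670}{3} - 262239\right) \left(- \frac{1}{50307}\right) = \left(- \frac{787387}{3}\right) \left(- \frac{1}{50307}\right) = \frac{787387}{150921}$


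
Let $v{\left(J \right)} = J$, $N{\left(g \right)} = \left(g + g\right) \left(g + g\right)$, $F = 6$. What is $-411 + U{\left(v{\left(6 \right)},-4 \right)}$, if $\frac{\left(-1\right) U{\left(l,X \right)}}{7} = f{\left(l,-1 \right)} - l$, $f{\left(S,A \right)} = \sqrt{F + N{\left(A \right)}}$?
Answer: $-369 - 7 \sqrt{10} \approx -391.14$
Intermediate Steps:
$N{\left(g \right)} = 4 g^{2}$ ($N{\left(g \right)} = 2 g 2 g = 4 g^{2}$)
$f{\left(S,A \right)} = \sqrt{6 + 4 A^{2}}$
$U{\left(l,X \right)} = - 7 \sqrt{10} + 7 l$ ($U{\left(l,X \right)} = - 7 \left(\sqrt{6 + 4 \left(-1\right)^{2}} - l\right) = - 7 \left(\sqrt{6 + 4 \cdot 1} - l\right) = - 7 \left(\sqrt{6 + 4} - l\right) = - 7 \left(\sqrt{10} - l\right) = - 7 \sqrt{10} + 7 l$)
$-411 + U{\left(v{\left(6 \right)},-4 \right)} = -411 + \left(- 7 \sqrt{10} + 7 \cdot 6\right) = -411 + \left(- 7 \sqrt{10} + 42\right) = -411 + \left(42 - 7 \sqrt{10}\right) = -369 - 7 \sqrt{10}$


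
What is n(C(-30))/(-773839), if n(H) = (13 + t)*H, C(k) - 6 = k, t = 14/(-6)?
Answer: 256/773839 ≈ 0.00033082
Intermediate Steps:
t = -7/3 (t = 14*(-⅙) = -7/3 ≈ -2.3333)
C(k) = 6 + k
n(H) = 32*H/3 (n(H) = (13 - 7/3)*H = 32*H/3)
n(C(-30))/(-773839) = (32*(6 - 30)/3)/(-773839) = ((32/3)*(-24))*(-1/773839) = -256*(-1/773839) = 256/773839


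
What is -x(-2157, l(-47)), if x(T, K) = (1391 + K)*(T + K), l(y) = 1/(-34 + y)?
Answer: 19685477060/6561 ≈ 3.0004e+6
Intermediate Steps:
x(T, K) = (1391 + K)*(K + T)
-x(-2157, l(-47)) = -((1/(-34 - 47))² + 1391/(-34 - 47) + 1391*(-2157) - 2157/(-34 - 47)) = -((1/(-81))² + 1391/(-81) - 3000387 - 2157/(-81)) = -((-1/81)² + 1391*(-1/81) - 3000387 - 1/81*(-2157)) = -(1/6561 - 1391/81 - 3000387 + 719/27) = -1*(-19685477060/6561) = 19685477060/6561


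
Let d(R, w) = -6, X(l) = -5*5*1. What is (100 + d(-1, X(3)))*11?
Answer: 1034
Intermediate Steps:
X(l) = -25 (X(l) = -25*1 = -25)
(100 + d(-1, X(3)))*11 = (100 - 6)*11 = 94*11 = 1034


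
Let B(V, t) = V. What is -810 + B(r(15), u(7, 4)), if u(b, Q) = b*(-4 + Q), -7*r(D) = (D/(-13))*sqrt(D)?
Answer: -810 + 15*sqrt(15)/91 ≈ -809.36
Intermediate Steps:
r(D) = D**(3/2)/91 (r(D) = -D/(-13)*sqrt(D)/7 = -D*(-1/13)*sqrt(D)/7 = -(-D/13)*sqrt(D)/7 = -(-1)*D**(3/2)/91 = D**(3/2)/91)
-810 + B(r(15), u(7, 4)) = -810 + 15**(3/2)/91 = -810 + (15*sqrt(15))/91 = -810 + 15*sqrt(15)/91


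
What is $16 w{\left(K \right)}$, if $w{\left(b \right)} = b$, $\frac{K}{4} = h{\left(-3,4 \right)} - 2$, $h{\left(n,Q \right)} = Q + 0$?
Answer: $128$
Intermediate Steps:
$h{\left(n,Q \right)} = Q$
$K = 8$ ($K = 4 \left(4 - 2\right) = 4 \cdot 2 = 8$)
$16 w{\left(K \right)} = 16 \cdot 8 = 128$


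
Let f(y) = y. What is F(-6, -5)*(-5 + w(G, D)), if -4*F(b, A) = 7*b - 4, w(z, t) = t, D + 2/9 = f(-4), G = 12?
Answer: -1909/18 ≈ -106.06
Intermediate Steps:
D = -38/9 (D = -2/9 - 4 = -38/9 ≈ -4.2222)
F(b, A) = 1 - 7*b/4 (F(b, A) = -(7*b - 4)/4 = -(-4 + 7*b)/4 = 1 - 7*b/4)
F(-6, -5)*(-5 + w(G, D)) = (1 - 7/4*(-6))*(-5 - 38/9) = (1 + 21/2)*(-83/9) = (23/2)*(-83/9) = -1909/18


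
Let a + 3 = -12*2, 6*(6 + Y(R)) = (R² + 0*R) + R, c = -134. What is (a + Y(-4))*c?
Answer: 4154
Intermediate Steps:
Y(R) = -6 + R/6 + R²/6 (Y(R) = -6 + ((R² + 0*R) + R)/6 = -6 + ((R² + 0) + R)/6 = -6 + (R² + R)/6 = -6 + (R + R²)/6 = -6 + (R/6 + R²/6) = -6 + R/6 + R²/6)
a = -27 (a = -3 - 12*2 = -3 - 24 = -27)
(a + Y(-4))*c = (-27 + (-6 + (⅙)*(-4) + (⅙)*(-4)²))*(-134) = (-27 + (-6 - ⅔ + (⅙)*16))*(-134) = (-27 + (-6 - ⅔ + 8/3))*(-134) = (-27 - 4)*(-134) = -31*(-134) = 4154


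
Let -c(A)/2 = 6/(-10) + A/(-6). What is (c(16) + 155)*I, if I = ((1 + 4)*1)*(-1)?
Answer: -2423/3 ≈ -807.67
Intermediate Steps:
c(A) = 6/5 + A/3 (c(A) = -2*(6/(-10) + A/(-6)) = -2*(6*(-⅒) + A*(-⅙)) = -2*(-⅗ - A/6) = 6/5 + A/3)
I = -5 (I = (5*1)*(-1) = 5*(-1) = -5)
(c(16) + 155)*I = ((6/5 + (⅓)*16) + 155)*(-5) = ((6/5 + 16/3) + 155)*(-5) = (98/15 + 155)*(-5) = (2423/15)*(-5) = -2423/3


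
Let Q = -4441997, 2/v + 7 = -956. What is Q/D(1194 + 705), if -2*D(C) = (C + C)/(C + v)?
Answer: 8123235383795/1828737 ≈ 4.4420e+6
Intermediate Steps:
v = -2/963 (v = 2/(-7 - 956) = 2/(-963) = 2*(-1/963) = -2/963 ≈ -0.0020768)
D(C) = -C/(-2/963 + C) (D(C) = -(C + C)/(2*(C - 2/963)) = -2*C/(2*(-2/963 + C)) = -C/(-2/963 + C))
Q/D(1194 + 705) = -4441997*(-(-2 + 963*(1194 + 705))/(963*(1194 + 705))) = -4441997/((-963*1899/(-2 + 963*1899))) = -4441997/((-963*1899/(-2 + 1828737))) = -4441997/((-963*1899/1828735)) = -4441997/((-963*1899*1/1828735)) = -4441997/(-1828737/1828735) = -4441997*(-1828735/1828737) = 8123235383795/1828737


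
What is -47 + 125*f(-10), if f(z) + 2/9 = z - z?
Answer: -673/9 ≈ -74.778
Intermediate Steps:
f(z) = -2/9 (f(z) = -2/9 + (z - z) = -2/9 + 0 = -2/9)
-47 + 125*f(-10) = -47 + 125*(-2/9) = -47 - 250/9 = -673/9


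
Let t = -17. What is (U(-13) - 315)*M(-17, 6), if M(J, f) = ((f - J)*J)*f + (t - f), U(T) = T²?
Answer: 345874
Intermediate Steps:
M(J, f) = -17 - f + J*f*(f - J) (M(J, f) = ((f - J)*J)*f + (-17 - f) = (J*(f - J))*f + (-17 - f) = J*f*(f - J) + (-17 - f) = -17 - f + J*f*(f - J))
(U(-13) - 315)*M(-17, 6) = ((-13)² - 315)*(-17 - 1*6 - 17*6² - 1*6*(-17)²) = (169 - 315)*(-17 - 6 - 17*36 - 1*6*289) = -146*(-17 - 6 - 612 - 1734) = -146*(-2369) = 345874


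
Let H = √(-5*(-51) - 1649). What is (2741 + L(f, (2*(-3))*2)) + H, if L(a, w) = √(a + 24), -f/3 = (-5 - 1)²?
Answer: 2741 + I*√1394 + 2*I*√21 ≈ 2741.0 + 46.501*I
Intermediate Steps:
f = -108 (f = -3*(-5 - 1)² = -3*(-6)² = -3*36 = -108)
H = I*√1394 (H = √(255 - 1649) = √(-1394) = I*√1394 ≈ 37.336*I)
L(a, w) = √(24 + a)
(2741 + L(f, (2*(-3))*2)) + H = (2741 + √(24 - 108)) + I*√1394 = (2741 + √(-84)) + I*√1394 = (2741 + 2*I*√21) + I*√1394 = 2741 + I*√1394 + 2*I*√21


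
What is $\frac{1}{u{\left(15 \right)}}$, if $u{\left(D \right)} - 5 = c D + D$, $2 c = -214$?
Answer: $- \frac{1}{1585} \approx -0.00063092$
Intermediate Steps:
$c = -107$ ($c = \frac{1}{2} \left(-214\right) = -107$)
$u{\left(D \right)} = 5 - 106 D$ ($u{\left(D \right)} = 5 + \left(- 107 D + D\right) = 5 - 106 D$)
$\frac{1}{u{\left(15 \right)}} = \frac{1}{5 - 1590} = \frac{1}{-1585} = - \frac{1}{1585}$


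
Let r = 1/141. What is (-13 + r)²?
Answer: 3356224/19881 ≈ 168.82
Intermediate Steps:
r = 1/141 ≈ 0.0070922
(-13 + r)² = (-13 + 1/141)² = (-1832/141)² = 3356224/19881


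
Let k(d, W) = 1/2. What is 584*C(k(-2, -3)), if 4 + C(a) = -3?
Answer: -4088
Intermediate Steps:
k(d, W) = ½
C(a) = -7 (C(a) = -4 - 3 = -7)
584*C(k(-2, -3)) = 584*(-7) = -4088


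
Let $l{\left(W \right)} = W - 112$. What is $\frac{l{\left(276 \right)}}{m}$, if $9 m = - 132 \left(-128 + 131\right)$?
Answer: $- \frac{41}{11} \approx -3.7273$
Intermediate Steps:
$l{\left(W \right)} = -112 + W$
$m = -44$ ($m = \frac{\left(-132\right) \left(-128 + 131\right)}{9} = \frac{\left(-132\right) 3}{9} = \frac{1}{9} \left(-396\right) = -44$)
$\frac{l{\left(276 \right)}}{m} = \frac{-112 + 276}{-44} = 164 \left(- \frac{1}{44}\right) = - \frac{41}{11}$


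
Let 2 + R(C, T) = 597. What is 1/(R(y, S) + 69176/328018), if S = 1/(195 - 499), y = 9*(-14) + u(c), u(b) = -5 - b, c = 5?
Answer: 164009/97619943 ≈ 0.0016801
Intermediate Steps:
y = -136 (y = 9*(-14) + (-5 - 1*5) = -126 + (-5 - 5) = -126 - 10 = -136)
S = -1/304 (S = 1/(-304) = -1/304 ≈ -0.0032895)
R(C, T) = 595 (R(C, T) = -2 + 597 = 595)
1/(R(y, S) + 69176/328018) = 1/(595 + 69176/328018) = 1/(595 + 69176*(1/328018)) = 1/(595 + 34588/164009) = 1/(97619943/164009) = 164009/97619943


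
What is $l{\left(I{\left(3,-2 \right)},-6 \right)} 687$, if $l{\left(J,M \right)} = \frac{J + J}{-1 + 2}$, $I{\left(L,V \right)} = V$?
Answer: $-2748$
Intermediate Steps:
$l{\left(J,M \right)} = 2 J$ ($l{\left(J,M \right)} = \frac{2 J}{1} = 2 J 1 = 2 J$)
$l{\left(I{\left(3,-2 \right)},-6 \right)} 687 = 2 \left(-2\right) 687 = \left(-4\right) 687 = -2748$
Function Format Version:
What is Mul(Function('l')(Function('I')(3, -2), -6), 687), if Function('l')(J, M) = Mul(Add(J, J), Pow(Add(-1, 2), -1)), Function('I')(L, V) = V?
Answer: -2748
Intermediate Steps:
Function('l')(J, M) = Mul(2, J) (Function('l')(J, M) = Mul(Mul(2, J), Pow(1, -1)) = Mul(Mul(2, J), 1) = Mul(2, J))
Mul(Function('l')(Function('I')(3, -2), -6), 687) = Mul(Mul(2, -2), 687) = Mul(-4, 687) = -2748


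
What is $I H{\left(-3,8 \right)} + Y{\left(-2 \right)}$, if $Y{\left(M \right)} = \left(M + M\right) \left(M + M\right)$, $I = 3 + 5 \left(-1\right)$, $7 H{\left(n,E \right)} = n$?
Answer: $\frac{118}{7} \approx 16.857$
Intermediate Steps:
$H{\left(n,E \right)} = \frac{n}{7}$
$I = -2$ ($I = 3 - 5 = -2$)
$Y{\left(M \right)} = 4 M^{2}$ ($Y{\left(M \right)} = 2 M 2 M = 4 M^{2}$)
$I H{\left(-3,8 \right)} + Y{\left(-2 \right)} = - 2 \cdot \frac{1}{7} \left(-3\right) + 4 \left(-2\right)^{2} = \left(-2\right) \left(- \frac{3}{7}\right) + 4 \cdot 4 = \frac{6}{7} + 16 = \frac{118}{7}$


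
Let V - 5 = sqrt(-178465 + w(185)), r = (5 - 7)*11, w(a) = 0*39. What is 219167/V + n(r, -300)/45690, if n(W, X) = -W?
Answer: 385174061/62732370 - 16859*I*sqrt(178465)/13730 ≈ 6.14 - 518.73*I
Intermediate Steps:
w(a) = 0
r = -22 (r = -2*11 = -22)
V = 5 + I*sqrt(178465) (V = 5 + sqrt(-178465 + 0) = 5 + sqrt(-178465) = 5 + I*sqrt(178465) ≈ 5.0 + 422.45*I)
219167/V + n(r, -300)/45690 = 219167/(5 + I*sqrt(178465)) - 1*(-22)/45690 = 219167/(5 + I*sqrt(178465)) + 22*(1/45690) = 219167/(5 + I*sqrt(178465)) + 11/22845 = 11/22845 + 219167/(5 + I*sqrt(178465))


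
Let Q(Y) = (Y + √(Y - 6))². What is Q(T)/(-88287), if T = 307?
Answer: -(307 + √301)²/88287 ≈ -1.1916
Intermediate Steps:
Q(Y) = (Y + √(-6 + Y))²
Q(T)/(-88287) = (307 + √(-6 + 307))²/(-88287) = (307 + √301)²*(-1/88287) = -(307 + √301)²/88287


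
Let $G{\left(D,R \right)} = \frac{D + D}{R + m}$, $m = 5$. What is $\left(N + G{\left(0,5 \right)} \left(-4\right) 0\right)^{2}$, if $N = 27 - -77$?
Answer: $10816$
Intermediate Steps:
$G{\left(D,R \right)} = \frac{2 D}{5 + R}$ ($G{\left(D,R \right)} = \frac{D + D}{R + 5} = \frac{2 D}{5 + R}$)
$N = 104$ ($N = 27 + 77 = 104$)
$\left(N + G{\left(0,5 \right)} \left(-4\right) 0\right)^{2} = \left(104 + 2 \cdot 0 \frac{1}{5 + 5} \left(-4\right) 0\right)^{2} = \left(104 + 2 \cdot 0 \cdot \frac{1}{10} \left(-4\right) 0\right)^{2} = \left(104 + 0 \left(-4\right) 0\right)^{2} = \left(104 + 0 \cdot 0\right)^{2} = \left(104 + 0\right)^{2} = 104^{2} = 10816$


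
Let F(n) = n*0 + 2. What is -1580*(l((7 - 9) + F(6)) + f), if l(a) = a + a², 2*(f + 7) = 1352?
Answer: -1057020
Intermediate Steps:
F(n) = 2 (F(n) = 0 + 2 = 2)
f = 669 (f = -7 + (½)*1352 = -7 + 676 = 669)
-1580*(l((7 - 9) + F(6)) + f) = -1580*(((7 - 9) + 2)*(1 + ((7 - 9) + 2)) + 669) = -1580*((-2 + 2)*(1 + (-2 + 2)) + 669) = -1580*(0*(1 + 0) + 669) = -1580*(0*1 + 669) = -1580*(0 + 669) = -1580*669 = -1057020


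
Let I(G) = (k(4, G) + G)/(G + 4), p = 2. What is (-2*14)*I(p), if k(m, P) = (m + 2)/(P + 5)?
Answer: -40/3 ≈ -13.333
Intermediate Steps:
k(m, P) = (2 + m)/(5 + P)
I(G) = (G + 6/(5 + G))/(4 + G) (I(G) = ((2 + 4)/(5 + G) + G)/(G + 4) = (6/(5 + G) + G)/(4 + G) = (G + 6/(5 + G))/(4 + G))
(-2*14)*I(p) = (-2*14)*((6 + 2*(5 + 2))/((4 + 2)*(5 + 2))) = -28*(6 + 2*7)/(6*7) = -14*(6 + 14)/(3*7) = -14*20/(3*7) = -28*10/21 = -40/3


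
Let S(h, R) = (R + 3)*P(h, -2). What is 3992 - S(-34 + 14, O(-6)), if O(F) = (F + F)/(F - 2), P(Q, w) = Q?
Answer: 4082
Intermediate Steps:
O(F) = 2*F/(-2 + F) (O(F) = (2*F)/(-2 + F) = 2*F/(-2 + F))
S(h, R) = h*(3 + R) (S(h, R) = (R + 3)*h = (3 + R)*h = h*(3 + R))
3992 - S(-34 + 14, O(-6)) = 3992 - (-34 + 14)*(3 + 2*(-6)/(-2 - 6)) = 3992 - (-20)*(3 + 2*(-6)/(-8)) = 3992 - (-20)*(3 + 2*(-6)*(-1/8)) = 3992 - (-20)*(3 + 3/2) = 3992 - (-20)*9/2 = 3992 - 1*(-90) = 3992 + 90 = 4082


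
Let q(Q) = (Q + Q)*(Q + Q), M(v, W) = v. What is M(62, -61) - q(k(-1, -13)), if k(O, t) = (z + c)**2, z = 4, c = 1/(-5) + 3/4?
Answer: -66094961/40000 ≈ -1652.4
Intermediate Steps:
c = 11/20 (c = 1*(-1/5) + 3*(1/4) = -1/5 + 3/4 = 11/20 ≈ 0.55000)
k(O, t) = 8281/400 (k(O, t) = (4 + 11/20)**2 = (91/20)**2 = 8281/400)
q(Q) = 4*Q**2 (q(Q) = (2*Q)*(2*Q) = 4*Q**2)
M(62, -61) - q(k(-1, -13)) = 62 - 4*(8281/400)**2 = 62 - 4*68574961/160000 = 62 - 1*68574961/40000 = 62 - 68574961/40000 = -66094961/40000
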